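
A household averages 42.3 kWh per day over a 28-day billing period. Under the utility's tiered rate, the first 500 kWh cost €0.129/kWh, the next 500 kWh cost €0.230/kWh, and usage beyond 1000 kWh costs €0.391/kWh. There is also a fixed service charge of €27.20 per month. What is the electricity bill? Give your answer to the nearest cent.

€278.80

Usage = 42.3 kWh/day × 28 days = 1184.4 kWh
First 500 kWh × €0.129 = €64.50
Next 500 kWh × €0.230 = €115.00
Remaining 184.4 kWh × €0.391 = €72.10
Energy charge = €251.60; + service €27.20 = €278.80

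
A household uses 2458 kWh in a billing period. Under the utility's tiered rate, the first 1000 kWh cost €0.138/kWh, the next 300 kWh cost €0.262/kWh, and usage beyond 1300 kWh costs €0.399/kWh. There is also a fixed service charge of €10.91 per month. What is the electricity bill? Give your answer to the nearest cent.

First 1000 kWh × €0.138 = €138.00
Next 300 kWh × €0.262 = €78.60
Remaining 1158 kWh × €0.399 = €462.04
Energy charge = €678.64; + service €10.91 = €689.55

€689.55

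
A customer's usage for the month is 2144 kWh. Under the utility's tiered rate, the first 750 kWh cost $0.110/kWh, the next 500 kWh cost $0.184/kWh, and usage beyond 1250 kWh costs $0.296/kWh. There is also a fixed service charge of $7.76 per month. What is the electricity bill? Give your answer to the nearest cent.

First 750 kWh × $0.110 = $82.50
Next 500 kWh × $0.184 = $92.00
Remaining 894 kWh × $0.296 = $264.62
Energy charge = $439.12; + service $7.76 = $446.88

$446.88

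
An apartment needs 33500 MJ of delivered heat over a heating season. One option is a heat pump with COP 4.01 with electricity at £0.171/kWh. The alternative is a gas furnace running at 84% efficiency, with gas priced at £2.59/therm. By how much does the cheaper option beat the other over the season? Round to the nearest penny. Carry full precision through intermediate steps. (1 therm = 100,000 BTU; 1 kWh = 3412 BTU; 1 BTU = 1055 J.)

Heat load = 33500 MJ = 33,500,000,000 J / 1055 = 31,753,555 BTU
Gas: input = 31,753,555 / 0.84 = 37,801,851 BTU = 378 therm → 378 × £2.59 = £979.07
Heat pump: 31,753,555 BTU / 3412 = 9,306 kWh heat; / 4.01 = 2,321 kWh in → × £0.171 = £396.86
Difference = |£979.07 − £396.86| = £582.21

£582.21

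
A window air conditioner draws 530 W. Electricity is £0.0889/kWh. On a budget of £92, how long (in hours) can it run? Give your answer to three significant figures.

1950 h

Energy budget = £92 / £0.0889 per kWh = 1,035 kWh = 1,034,871 Wh
Runtime = 1,034,871 Wh / 530 W = 1,953 h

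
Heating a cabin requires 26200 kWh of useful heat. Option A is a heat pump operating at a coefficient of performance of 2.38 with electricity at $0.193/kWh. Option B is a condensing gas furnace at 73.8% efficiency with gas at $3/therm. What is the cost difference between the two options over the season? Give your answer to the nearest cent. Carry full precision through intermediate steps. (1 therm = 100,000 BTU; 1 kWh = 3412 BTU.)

Heat load = 26200 kWh × 3412 = 89,394,400 BTU
Gas: input = 89,394,400 / 0.738 = 121,130,623 BTU = 1,211 therm → 1,211 × $3 = $3,633.92
Heat pump: 89,394,400 BTU / 3412 = 26,200 kWh heat; / 2.38 = 11,010 kWh in → × $0.193 = $2,124.62
Difference = |$3,633.92 − $2,124.62| = $1,509.30

$1509.30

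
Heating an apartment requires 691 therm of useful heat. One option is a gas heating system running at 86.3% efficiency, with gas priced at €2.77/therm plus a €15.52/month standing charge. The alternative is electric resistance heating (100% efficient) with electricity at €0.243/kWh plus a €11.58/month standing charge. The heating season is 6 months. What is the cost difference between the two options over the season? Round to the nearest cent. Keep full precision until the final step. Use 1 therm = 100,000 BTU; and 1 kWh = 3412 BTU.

Heat load = 691 therm × 100,000 = 69,100,000 BTU
Gas: input = 69,100,000 / 0.863 = 80,069,525 BTU = 800.7 therm → 800.7 × €2.77 = €2,217.93; + 6 × €15.52 standing = €2,311.05
Electric: 69,100,000 BTU / 3412 = 20,250 kWh → × €0.243 = €4,921.25; + 6 × €11.58 standing = €4,990.73
Difference = |€2,311.05 − €4,990.73| = €2,679.68

€2679.68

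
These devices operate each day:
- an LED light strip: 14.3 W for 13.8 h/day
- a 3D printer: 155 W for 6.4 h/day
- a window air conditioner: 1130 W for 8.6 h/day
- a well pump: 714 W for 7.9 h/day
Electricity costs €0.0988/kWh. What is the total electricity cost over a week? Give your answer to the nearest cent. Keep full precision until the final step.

LED light strip: 14.3 W × 13.8 h × 7 d = 1,381 Wh = 1.381 kWh
3D printer: 155 W × 6.4 h × 7 d = 6,944 Wh = 6.944 kWh
window air conditioner: 1130 W × 8.6 h × 7 d = 68,026 Wh = 68.03 kWh
well pump: 714 W × 7.9 h × 7 d = 39,484 Wh = 39.48 kWh
Total energy = 1.381 + 6.944 + 68.03 + 39.48 = 115.8 kWh
Cost = 115.8 kWh × €0.0988 = €11.44

€11.44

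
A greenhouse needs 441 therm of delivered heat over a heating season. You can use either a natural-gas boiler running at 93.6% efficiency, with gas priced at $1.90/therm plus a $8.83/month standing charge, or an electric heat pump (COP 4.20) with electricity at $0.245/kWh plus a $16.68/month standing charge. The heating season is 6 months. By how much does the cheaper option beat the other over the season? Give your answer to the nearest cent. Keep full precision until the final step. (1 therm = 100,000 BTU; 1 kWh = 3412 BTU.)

$94.14

Heat load = 441 therm × 100,000 = 44,100,000 BTU
Gas: input = 44,100,000 / 0.936 = 47,115,385 BTU = 471.2 therm → 471.2 × $1.90 = $895.19; + 6 × $8.83 standing = $948.17
Heat pump: 44,100,000 BTU / 3412 = 12,920 kWh heat; / 4.20 = 3,077 kWh in → × $0.245 = $753.96; + 6 × $16.68 standing = $854.04
Difference = |$948.17 − $854.04| = $94.14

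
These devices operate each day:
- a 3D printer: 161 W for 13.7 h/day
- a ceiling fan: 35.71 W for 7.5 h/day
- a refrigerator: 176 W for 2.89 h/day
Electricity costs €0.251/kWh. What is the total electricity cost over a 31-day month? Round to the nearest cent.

3D printer: 161 W × 13.7 h × 31 d = 68,377 Wh = 68.38 kWh
ceiling fan: 35.71 W × 7.5 h × 31 d = 8,303 Wh = 8.303 kWh
refrigerator: 176 W × 2.89 h × 31 d = 15,768 Wh = 15.77 kWh
Total energy = 68.38 + 8.303 + 15.77 = 92.45 kWh
Cost = 92.45 kWh × €0.251 = €23.20

€23.20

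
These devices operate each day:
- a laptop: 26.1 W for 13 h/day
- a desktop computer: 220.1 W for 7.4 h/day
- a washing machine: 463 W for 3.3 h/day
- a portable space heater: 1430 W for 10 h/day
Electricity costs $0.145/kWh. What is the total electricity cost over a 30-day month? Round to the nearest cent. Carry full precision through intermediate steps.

$77.41

laptop: 26.1 W × 13 h × 30 d = 10,179 Wh = 10.18 kWh
desktop computer: 220.1 W × 7.4 h × 30 d = 48,862 Wh = 48.86 kWh
washing machine: 463 W × 3.3 h × 30 d = 45,837 Wh = 45.84 kWh
portable space heater: 1430 W × 10 h × 30 d = 429,000 Wh = 429 kWh
Total energy = 10.18 + 48.86 + 45.84 + 429 = 533.9 kWh
Cost = 533.9 kWh × $0.145 = $77.41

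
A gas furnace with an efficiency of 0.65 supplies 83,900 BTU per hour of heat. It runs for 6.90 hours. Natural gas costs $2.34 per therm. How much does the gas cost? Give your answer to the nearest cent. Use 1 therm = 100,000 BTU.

Heat delivered = 83,900 BTU/h × 6.90 h = 578,910 BTU
Gas input = 578,910 / 0.65 = 890,631 BTU
= 890,631 / 100,000 = 8.906 therm
Cost = 8.906 × $2.34/therm = $20.84

$20.84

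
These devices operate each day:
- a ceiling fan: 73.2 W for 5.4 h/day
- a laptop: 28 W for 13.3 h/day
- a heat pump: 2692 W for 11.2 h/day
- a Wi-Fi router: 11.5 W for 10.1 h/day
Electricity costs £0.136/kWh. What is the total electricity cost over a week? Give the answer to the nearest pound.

£30

ceiling fan: 73.2 W × 5.4 h × 7 d = 2,767 Wh = 2.767 kWh
laptop: 28 W × 13.3 h × 7 d = 2,607 Wh = 2.607 kWh
heat pump: 2692 W × 11.2 h × 7 d = 211,053 Wh = 211.1 kWh
Wi-Fi router: 11.5 W × 10.1 h × 7 d = 813 Wh = 0.813 kWh
Total energy = 2.767 + 2.607 + 211.1 + 0.813 = 217.2 kWh
Cost = 217.2 kWh × £0.136 = £29.54 ≈ £30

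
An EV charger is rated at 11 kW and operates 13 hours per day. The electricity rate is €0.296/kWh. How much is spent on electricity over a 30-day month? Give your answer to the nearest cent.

Energy = 11000 W × 13 h/day × 30 days = 4,290,000 Wh = 4,290 kWh
Cost = 4,290 kWh × €0.296/kWh = €1,269.84

€1269.84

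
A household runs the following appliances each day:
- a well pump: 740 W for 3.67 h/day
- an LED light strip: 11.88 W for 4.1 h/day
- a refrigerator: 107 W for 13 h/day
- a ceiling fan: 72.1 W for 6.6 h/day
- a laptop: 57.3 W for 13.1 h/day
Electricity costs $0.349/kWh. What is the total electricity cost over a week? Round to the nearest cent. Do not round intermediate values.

$13.15

well pump: 740 W × 3.67 h × 7 d = 19,011 Wh = 19.01 kWh
LED light strip: 11.88 W × 4.1 h × 7 d = 341 Wh = 0.341 kWh
refrigerator: 107 W × 13 h × 7 d = 9,737 Wh = 9.737 kWh
ceiling fan: 72.1 W × 6.6 h × 7 d = 3,331 Wh = 3.331 kWh
laptop: 57.3 W × 13.1 h × 7 d = 5,254 Wh = 5.254 kWh
Total energy = 19.01 + 0.341 + 9.737 + 3.331 + 5.254 = 37.67 kWh
Cost = 37.67 kWh × $0.349 = $13.15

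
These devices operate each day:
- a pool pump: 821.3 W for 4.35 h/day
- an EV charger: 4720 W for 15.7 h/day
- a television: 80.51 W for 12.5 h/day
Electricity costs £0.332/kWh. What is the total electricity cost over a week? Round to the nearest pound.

£183

pool pump: 821.3 W × 4.35 h × 7 d = 25,009 Wh = 25.01 kWh
EV charger: 4720 W × 15.7 h × 7 d = 518,728 Wh = 518.7 kWh
television: 80.51 W × 12.5 h × 7 d = 7,045 Wh = 7.045 kWh
Total energy = 25.01 + 518.7 + 7.045 = 550.8 kWh
Cost = 550.8 kWh × £0.332 = £182.86 ≈ £183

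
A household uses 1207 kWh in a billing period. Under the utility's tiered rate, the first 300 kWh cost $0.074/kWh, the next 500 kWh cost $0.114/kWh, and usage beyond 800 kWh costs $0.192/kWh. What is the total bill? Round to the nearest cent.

$157.34

First 300 kWh × $0.074 = $22.20
Next 500 kWh × $0.114 = $57.00
Remaining 407 kWh × $0.192 = $78.14
Total = $157.34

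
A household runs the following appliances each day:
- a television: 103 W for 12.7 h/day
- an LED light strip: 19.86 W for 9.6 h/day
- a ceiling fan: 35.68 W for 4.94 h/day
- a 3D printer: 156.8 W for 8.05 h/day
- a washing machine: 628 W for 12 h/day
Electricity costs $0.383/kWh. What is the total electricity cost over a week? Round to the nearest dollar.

television: 103 W × 12.7 h × 7 d = 9,157 Wh = 9.157 kWh
LED light strip: 19.86 W × 9.6 h × 7 d = 1,335 Wh = 1.335 kWh
ceiling fan: 35.68 W × 4.94 h × 7 d = 1,234 Wh = 1.234 kWh
3D printer: 156.8 W × 8.05 h × 7 d = 8,836 Wh = 8.836 kWh
washing machine: 628 W × 12 h × 7 d = 52,752 Wh = 52.75 kWh
Total energy = 9.157 + 1.335 + 1.234 + 8.836 + 52.75 = 73.31 kWh
Cost = 73.31 kWh × $0.383 = $28.08 ≈ $28

$28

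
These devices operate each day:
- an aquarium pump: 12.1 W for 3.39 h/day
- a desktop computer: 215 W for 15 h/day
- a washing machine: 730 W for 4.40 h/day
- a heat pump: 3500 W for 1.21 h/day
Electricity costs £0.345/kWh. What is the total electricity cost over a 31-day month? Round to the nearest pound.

aquarium pump: 12.1 W × 3.39 h × 31 d = 1,272 Wh = 1.272 kWh
desktop computer: 215 W × 15 h × 31 d = 99,975 Wh = 99.97 kWh
washing machine: 730 W × 4.40 h × 31 d = 99,572 Wh = 99.57 kWh
heat pump: 3500 W × 1.21 h × 31 d = 131,285 Wh = 131.3 kWh
Total energy = 1.272 + 99.97 + 99.57 + 131.3 = 332.1 kWh
Cost = 332.1 kWh × £0.345 = £114.58 ≈ £115

£115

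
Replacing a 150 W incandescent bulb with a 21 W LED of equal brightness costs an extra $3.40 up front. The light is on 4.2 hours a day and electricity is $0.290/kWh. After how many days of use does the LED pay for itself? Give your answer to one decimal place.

Power saved = 150 − 21 = 129 W
Daily energy saved = 129 W × 4.2 h = 541.8 Wh = 0.5418 kWh
Daily savings = 0.5418 × $0.290 = $0.1571
Payback = $3.40 / $0.1571 per day = 21.64 days

21.6 days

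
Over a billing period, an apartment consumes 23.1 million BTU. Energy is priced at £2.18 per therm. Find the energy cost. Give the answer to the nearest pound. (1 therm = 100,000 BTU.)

£504

23.1 million BTU × (10 therm/million BTU) = 231 therm
Cost = 231 therm × £2.18/therm = £503.58 ≈ £504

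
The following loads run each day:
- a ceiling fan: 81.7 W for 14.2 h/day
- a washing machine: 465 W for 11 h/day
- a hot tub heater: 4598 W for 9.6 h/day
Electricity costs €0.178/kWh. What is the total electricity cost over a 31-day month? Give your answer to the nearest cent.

ceiling fan: 81.7 W × 14.2 h × 31 d = 35,964 Wh = 35.96 kWh
washing machine: 465 W × 11 h × 31 d = 158,565 Wh = 158.6 kWh
hot tub heater: 4598 W × 9.6 h × 31 d = 1,368,365 Wh = 1,368 kWh
Total energy = 35.96 + 158.6 + 1,368 = 1,563 kWh
Cost = 1,563 kWh × €0.178 = €278.20

€278.20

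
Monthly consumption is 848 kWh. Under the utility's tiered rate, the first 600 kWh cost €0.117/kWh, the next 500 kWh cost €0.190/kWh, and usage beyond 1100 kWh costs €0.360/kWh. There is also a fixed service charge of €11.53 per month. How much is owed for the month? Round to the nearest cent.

First 600 kWh × €0.117 = €70.20
Next 248 kWh × €0.190 = €47.12
Remaining tier: 0 kWh (not reached)
Energy charge = €117.32; + service €11.53 = €128.85

€128.85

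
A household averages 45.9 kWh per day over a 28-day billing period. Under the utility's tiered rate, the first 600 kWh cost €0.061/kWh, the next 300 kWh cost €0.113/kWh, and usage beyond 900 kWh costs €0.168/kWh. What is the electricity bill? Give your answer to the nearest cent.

€135.21

Usage = 45.9 kWh/day × 28 days = 1285.2 kWh
First 600 kWh × €0.061 = €36.60
Next 300 kWh × €0.113 = €33.90
Remaining 385.2 kWh × €0.168 = €64.71
Total = €135.21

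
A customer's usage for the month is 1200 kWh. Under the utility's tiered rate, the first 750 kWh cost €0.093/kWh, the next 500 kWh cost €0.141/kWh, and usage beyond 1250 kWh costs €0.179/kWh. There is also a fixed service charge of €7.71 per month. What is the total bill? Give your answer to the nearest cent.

€140.91

First 750 kWh × €0.093 = €69.75
Next 450 kWh × €0.141 = €63.45
Remaining tier: 0 kWh (not reached)
Energy charge = €133.20; + service €7.71 = €140.91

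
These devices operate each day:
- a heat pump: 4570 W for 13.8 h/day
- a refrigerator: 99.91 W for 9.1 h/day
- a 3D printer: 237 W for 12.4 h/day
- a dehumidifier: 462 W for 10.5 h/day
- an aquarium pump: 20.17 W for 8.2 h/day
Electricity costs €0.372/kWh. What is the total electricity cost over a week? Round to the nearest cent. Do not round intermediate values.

€187.31

heat pump: 4570 W × 13.8 h × 7 d = 441,462 Wh = 441.5 kWh
refrigerator: 99.91 W × 9.1 h × 7 d = 6,364 Wh = 6.364 kWh
3D printer: 237 W × 12.4 h × 7 d = 20,572 Wh = 20.57 kWh
dehumidifier: 462 W × 10.5 h × 7 d = 33,957 Wh = 33.96 kWh
aquarium pump: 20.17 W × 8.2 h × 7 d = 1,158 Wh = 1.158 kWh
Total energy = 441.5 + 6.364 + 20.57 + 33.96 + 1.158 = 503.5 kWh
Cost = 503.5 kWh × €0.372 = €187.31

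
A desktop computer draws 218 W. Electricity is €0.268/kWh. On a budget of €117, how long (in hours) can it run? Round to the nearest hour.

2003 h

Energy budget = €117 / €0.268 per kWh = 436.6 kWh = 436,567 Wh
Runtime = 436,567 Wh / 218 W = 2,003 h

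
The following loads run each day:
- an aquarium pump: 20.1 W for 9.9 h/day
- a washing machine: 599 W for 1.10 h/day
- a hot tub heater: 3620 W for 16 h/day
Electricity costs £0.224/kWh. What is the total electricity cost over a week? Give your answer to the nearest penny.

£92.16

aquarium pump: 20.1 W × 9.9 h × 7 d = 1,393 Wh = 1.393 kWh
washing machine: 599 W × 1.10 h × 7 d = 4,612 Wh = 4.612 kWh
hot tub heater: 3620 W × 16 h × 7 d = 405,440 Wh = 405.4 kWh
Total energy = 1.393 + 4.612 + 405.4 = 411.4 kWh
Cost = 411.4 kWh × £0.224 = £92.16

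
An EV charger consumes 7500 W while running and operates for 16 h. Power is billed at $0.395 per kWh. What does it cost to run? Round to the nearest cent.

$47.40

Energy = 7500 W × 16 h = 120,000 Wh = 120 kWh
Cost = 120 kWh × $0.395/kWh = $47.40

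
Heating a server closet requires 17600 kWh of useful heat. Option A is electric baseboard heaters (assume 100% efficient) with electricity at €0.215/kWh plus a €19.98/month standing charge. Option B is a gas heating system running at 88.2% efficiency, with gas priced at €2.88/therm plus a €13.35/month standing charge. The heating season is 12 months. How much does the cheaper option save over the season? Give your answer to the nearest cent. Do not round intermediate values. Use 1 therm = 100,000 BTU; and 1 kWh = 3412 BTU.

€1902.70

Heat load = 17600 kWh × 3412 = 60,051,200 BTU
Gas: input = 60,051,200 / 0.882 = 68,085,261 BTU = 680.9 therm → 680.9 × €2.88 = €1,960.86; + 12 × €13.35 standing = €2,121.06
Electric: 60,051,200 BTU / 3412 = 17,600 kWh → × €0.215 = €3,784.00; + 12 × €19.98 standing = €4,023.76
Difference = |€2,121.06 − €4,023.76| = €1,902.70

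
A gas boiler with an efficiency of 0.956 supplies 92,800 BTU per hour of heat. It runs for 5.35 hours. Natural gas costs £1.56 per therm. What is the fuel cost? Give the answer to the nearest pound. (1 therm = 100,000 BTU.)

Heat delivered = 92,800 BTU/h × 5.35 h = 496,480 BTU
Gas input = 496,480 / 0.956 = 519,331 BTU
= 519,331 / 100,000 = 5.193 therm
Cost = 5.193 × £1.56/therm = £8.10 ≈ £8

£8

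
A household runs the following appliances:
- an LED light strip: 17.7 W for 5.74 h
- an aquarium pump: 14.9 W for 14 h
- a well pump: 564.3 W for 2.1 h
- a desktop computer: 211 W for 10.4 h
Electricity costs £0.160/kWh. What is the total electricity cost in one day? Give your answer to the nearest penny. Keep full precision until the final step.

LED light strip: 17.7 W × 5.74 h = 102 Wh = 0.1016 kWh
aquarium pump: 14.9 W × 14 h = 209 Wh = 0.2086 kWh
well pump: 564.3 W × 2.1 h = 1,185 Wh = 1.185 kWh
desktop computer: 211 W × 10.4 h = 2,194 Wh = 2.194 kWh
Total energy = 0.1016 + 0.2086 + 1.185 + 2.194 = 3.69 kWh
Cost = 3.69 kWh × £0.160 = £0.59

£0.59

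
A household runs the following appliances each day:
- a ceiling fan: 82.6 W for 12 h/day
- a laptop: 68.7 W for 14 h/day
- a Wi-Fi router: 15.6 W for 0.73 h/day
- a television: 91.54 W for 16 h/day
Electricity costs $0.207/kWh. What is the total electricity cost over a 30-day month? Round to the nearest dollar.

ceiling fan: 82.6 W × 12 h × 30 d = 29,736 Wh = 29.74 kWh
laptop: 68.7 W × 14 h × 30 d = 28,854 Wh = 28.85 kWh
Wi-Fi router: 15.6 W × 0.73 h × 30 d = 342 Wh = 0.3416 kWh
television: 91.54 W × 16 h × 30 d = 43,939 Wh = 43.94 kWh
Total energy = 29.74 + 28.85 + 0.3416 + 43.94 = 102.9 kWh
Cost = 102.9 kWh × $0.207 = $21.29 ≈ $21

$21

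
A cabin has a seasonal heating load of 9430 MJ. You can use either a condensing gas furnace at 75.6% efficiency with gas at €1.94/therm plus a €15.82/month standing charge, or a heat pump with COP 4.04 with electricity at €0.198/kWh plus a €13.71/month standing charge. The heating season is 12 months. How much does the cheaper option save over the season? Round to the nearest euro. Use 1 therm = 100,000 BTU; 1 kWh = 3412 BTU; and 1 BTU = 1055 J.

€126

Heat load = 9430 MJ = 9,430,000,000 J / 1055 = 8,938,389 BTU
Gas: input = 8,938,389 / 0.756 = 11,823,265 BTU = 118.2 therm → 118.2 × €1.94 = €229.37; + 12 × €15.82 standing = €419.21
Heat pump: 8,938,389 BTU / 3412 = 2,620 kWh heat; / 4.04 = 648.4 kWh in → × €0.198 = €128.39; + 12 × €13.71 standing = €292.91
Difference = |€419.21 − €292.91| = €126.30 ≈ €126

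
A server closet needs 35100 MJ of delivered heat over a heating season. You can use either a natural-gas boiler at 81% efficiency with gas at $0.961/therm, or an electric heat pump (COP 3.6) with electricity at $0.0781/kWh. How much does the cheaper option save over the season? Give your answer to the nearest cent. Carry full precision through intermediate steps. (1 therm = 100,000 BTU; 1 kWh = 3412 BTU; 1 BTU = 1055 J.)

Heat load = 35100 MJ = 35,100,000,000 J / 1055 = 33,270,142 BTU
Gas: input = 33,270,142 / 0.810 = 41,074,250 BTU = 410.7 therm → 410.7 × $0.961 = $394.72
Heat pump: 33,270,142 BTU / 3412 = 9,751 kWh heat; / 3.6 = 2,709 kWh in → × $0.0781 = $211.54
Difference = |$394.72 − $211.54| = $183.18

$183.18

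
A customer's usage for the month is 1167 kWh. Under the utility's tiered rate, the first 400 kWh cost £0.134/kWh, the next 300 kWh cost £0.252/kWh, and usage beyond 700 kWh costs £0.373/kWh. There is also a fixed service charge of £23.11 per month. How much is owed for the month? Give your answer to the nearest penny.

£326.50

First 400 kWh × £0.134 = £53.60
Next 300 kWh × £0.252 = £75.60
Remaining 467 kWh × £0.373 = £174.19
Energy charge = £303.39; + service £23.11 = £326.50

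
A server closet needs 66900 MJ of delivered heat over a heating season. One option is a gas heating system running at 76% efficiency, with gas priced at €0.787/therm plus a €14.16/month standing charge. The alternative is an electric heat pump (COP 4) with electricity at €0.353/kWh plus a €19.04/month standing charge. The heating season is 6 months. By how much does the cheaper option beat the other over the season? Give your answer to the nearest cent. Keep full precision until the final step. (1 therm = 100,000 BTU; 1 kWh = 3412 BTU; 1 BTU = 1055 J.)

€1012.76

Heat load = 66900 MJ = 66,900,000,000 J / 1055 = 63,412,322 BTU
Gas: input = 63,412,322 / 0.76 = 83,437,266 BTU = 834.4 therm → 834.4 × €0.787 = €656.65; + 6 × €14.16 standing = €741.61
Heat pump: 63,412,322 BTU / 3412 = 18,590 kWh heat; / 4 = 4,646 kWh in → × €0.353 = €1,640.13; + 6 × €19.04 standing = €1,754.37
Difference = |€741.61 − €1,754.37| = €1,012.76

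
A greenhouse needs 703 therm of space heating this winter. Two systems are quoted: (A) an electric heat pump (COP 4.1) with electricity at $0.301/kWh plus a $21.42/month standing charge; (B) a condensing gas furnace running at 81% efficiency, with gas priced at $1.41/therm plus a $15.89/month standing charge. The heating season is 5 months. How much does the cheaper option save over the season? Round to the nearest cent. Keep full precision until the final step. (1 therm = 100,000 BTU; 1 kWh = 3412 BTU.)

Heat load = 703 therm × 100,000 = 70,300,000 BTU
Gas: input = 70,300,000 / 0.81 = 86,790,123 BTU = 867.9 therm → 867.9 × $1.41 = $1,223.74; + 5 × $15.89 standing = $1,303.19
Heat pump: 70,300,000 BTU / 3412 = 20,600 kWh heat; / 4.1 = 5,025 kWh in → × $0.301 = $1,512.62; + 5 × $21.42 standing = $1,619.72
Difference = |$1,303.19 − $1,619.72| = $316.53

$316.53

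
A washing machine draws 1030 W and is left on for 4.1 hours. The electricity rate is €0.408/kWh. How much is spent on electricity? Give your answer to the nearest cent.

Energy = 1030 W × 4.1 h = 4,223 Wh = 4.223 kWh
Cost = 4.223 kWh × €0.408/kWh = €1.72

€1.72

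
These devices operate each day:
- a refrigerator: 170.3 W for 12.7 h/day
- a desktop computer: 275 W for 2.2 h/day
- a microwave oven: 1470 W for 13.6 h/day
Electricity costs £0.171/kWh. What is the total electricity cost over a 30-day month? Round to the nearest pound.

£117

refrigerator: 170.3 W × 12.7 h × 30 d = 64,884 Wh = 64.88 kWh
desktop computer: 275 W × 2.2 h × 30 d = 18,150 Wh = 18.15 kWh
microwave oven: 1470 W × 13.6 h × 30 d = 599,760 Wh = 599.8 kWh
Total energy = 64.88 + 18.15 + 599.8 = 682.8 kWh
Cost = 682.8 kWh × £0.171 = £116.76 ≈ £117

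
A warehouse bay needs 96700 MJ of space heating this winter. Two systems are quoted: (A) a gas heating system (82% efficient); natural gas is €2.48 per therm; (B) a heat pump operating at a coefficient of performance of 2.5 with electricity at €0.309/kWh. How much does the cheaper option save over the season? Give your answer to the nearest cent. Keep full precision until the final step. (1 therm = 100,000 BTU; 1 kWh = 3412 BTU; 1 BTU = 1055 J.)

Heat load = 96700 MJ = 96,700,000,000 J / 1055 = 91,658,768 BTU
Gas: input = 91,658,768 / 0.82 = 111,778,985 BTU = 1,118 therm → 1,118 × €2.48 = €2,772.12
Heat pump: 91,658,768 BTU / 3412 = 26,860 kWh heat; / 2.5 = 10,750 kWh in → × €0.309 = €3,320.35
Difference = |€2,772.12 − €3,320.35| = €548.23

€548.23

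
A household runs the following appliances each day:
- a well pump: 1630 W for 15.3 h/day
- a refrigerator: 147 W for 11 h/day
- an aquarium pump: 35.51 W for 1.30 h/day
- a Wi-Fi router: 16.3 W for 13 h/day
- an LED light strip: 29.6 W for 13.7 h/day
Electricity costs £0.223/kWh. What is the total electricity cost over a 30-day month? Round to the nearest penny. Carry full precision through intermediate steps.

£182.10

well pump: 1630 W × 15.3 h × 30 d = 748,170 Wh = 748.2 kWh
refrigerator: 147 W × 11 h × 30 d = 48,510 Wh = 48.51 kWh
aquarium pump: 35.51 W × 1.30 h × 30 d = 1,385 Wh = 1.385 kWh
Wi-Fi router: 16.3 W × 13 h × 30 d = 6,357 Wh = 6.357 kWh
LED light strip: 29.6 W × 13.7 h × 30 d = 12,166 Wh = 12.17 kWh
Total energy = 748.2 + 48.51 + 1.385 + 6.357 + 12.17 = 816.6 kWh
Cost = 816.6 kWh × £0.223 = £182.10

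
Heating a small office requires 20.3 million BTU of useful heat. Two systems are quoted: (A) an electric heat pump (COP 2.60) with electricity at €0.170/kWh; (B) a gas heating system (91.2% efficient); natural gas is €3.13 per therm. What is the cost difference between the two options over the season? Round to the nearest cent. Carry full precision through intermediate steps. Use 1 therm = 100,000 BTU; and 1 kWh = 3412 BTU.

Heat load = 20.3 × 10⁶ BTU = 20,300,000 BTU
Gas: input = 20,300,000 / 0.912 = 22,258,772 BTU = 222.6 therm → 222.6 × €3.13 = €696.70
Heat pump: 20,300,000 BTU / 3412 = 5,950 kWh heat; / 2.60 = 2,288 kWh in → × €0.170 = €389.01
Difference = |€696.70 − €389.01| = €307.69

€307.69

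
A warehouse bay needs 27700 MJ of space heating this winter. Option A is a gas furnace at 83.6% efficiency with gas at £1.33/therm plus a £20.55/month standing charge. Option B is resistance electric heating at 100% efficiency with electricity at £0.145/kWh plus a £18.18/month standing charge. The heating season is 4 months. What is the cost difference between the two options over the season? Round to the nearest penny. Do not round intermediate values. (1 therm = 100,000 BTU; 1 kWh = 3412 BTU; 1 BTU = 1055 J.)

£688.61

Heat load = 27700 MJ = 27,700,000,000 J / 1055 = 26,255,924 BTU
Gas: input = 26,255,924 / 0.836 = 31,406,608 BTU = 314.1 therm → 314.1 × £1.33 = £417.71; + 4 × £20.55 standing = £499.91
Electric: 26,255,924 BTU / 3412 = 7,695 kWh → × £0.145 = £1,115.80; + 4 × £18.18 standing = £1,188.52
Difference = |£499.91 − £1,188.52| = £688.61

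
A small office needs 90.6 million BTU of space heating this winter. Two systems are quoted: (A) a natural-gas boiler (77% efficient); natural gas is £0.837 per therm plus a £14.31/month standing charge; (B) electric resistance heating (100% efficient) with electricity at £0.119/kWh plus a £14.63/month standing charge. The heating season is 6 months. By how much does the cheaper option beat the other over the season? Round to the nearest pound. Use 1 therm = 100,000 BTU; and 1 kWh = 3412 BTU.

Heat load = 90.6 × 10⁶ BTU = 90,600,000 BTU
Gas: input = 90,600,000 / 0.770 = 117,662,338 BTU = 1,177 therm → 1,177 × £0.837 = £984.83; + 6 × £14.31 standing = £1,070.69
Electric: 90,600,000 BTU / 3412 = 26,550 kWh → × £0.119 = £3,159.85; + 6 × £14.63 standing = £3,247.63
Difference = |£1,070.69 − £3,247.63| = £2,176.93 ≈ £2177

£2177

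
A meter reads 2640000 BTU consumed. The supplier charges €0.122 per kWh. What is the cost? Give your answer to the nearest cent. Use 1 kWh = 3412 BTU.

€94.40

2640000 BTU × (0.00029308 kWh/BTU) = 773.7 kWh
Cost = 773.7 kWh × €0.122/kWh = €94.40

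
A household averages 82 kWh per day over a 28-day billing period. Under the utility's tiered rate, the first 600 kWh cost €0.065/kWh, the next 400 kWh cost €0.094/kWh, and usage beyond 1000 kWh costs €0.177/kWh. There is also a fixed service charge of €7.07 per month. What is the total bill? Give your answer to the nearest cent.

Usage = 82 kWh/day × 28 days = 2296 kWh
First 600 kWh × €0.065 = €39.00
Next 400 kWh × €0.094 = €37.60
Remaining 1296 kWh × €0.177 = €229.39
Energy charge = €305.99; + service €7.07 = €313.06

€313.06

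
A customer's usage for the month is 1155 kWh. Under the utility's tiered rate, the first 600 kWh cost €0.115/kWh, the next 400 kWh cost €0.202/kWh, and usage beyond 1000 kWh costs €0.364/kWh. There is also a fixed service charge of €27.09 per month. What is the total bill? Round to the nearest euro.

First 600 kWh × €0.115 = €69.00
Next 400 kWh × €0.202 = €80.80
Remaining 155 kWh × €0.364 = €56.42
Energy charge = €206.22; + service €27.09 = €233.31 ≈ €233

€233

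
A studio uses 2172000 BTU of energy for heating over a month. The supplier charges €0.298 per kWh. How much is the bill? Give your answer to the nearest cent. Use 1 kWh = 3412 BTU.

€189.70

2172000 BTU × (0.00029308 kWh/BTU) = 636.6 kWh
Cost = 636.6 kWh × €0.298/kWh = €189.70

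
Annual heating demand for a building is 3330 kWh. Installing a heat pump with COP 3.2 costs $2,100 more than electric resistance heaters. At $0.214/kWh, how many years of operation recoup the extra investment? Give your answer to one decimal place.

4.3 years

Resistance: 3330 kWh × $0.214 = $712.62/yr
Heat pump: 3330 / 3.2 = 1041 kWh in → × $0.214 = $222.69/yr
Annual savings = $489.93
Payback = $2,100 / $489.93 = 4.29 years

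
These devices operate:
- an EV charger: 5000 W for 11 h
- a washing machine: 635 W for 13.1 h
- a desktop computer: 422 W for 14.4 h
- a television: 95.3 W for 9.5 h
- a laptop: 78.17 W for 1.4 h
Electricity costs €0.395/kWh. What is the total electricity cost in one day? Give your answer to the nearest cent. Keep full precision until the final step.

€27.81

EV charger: 5000 W × 11 h = 55,000 Wh = 55 kWh
washing machine: 635 W × 13.1 h = 8,318 Wh = 8.319 kWh
desktop computer: 422 W × 14.4 h = 6,077 Wh = 6.077 kWh
television: 95.3 W × 9.5 h = 905 Wh = 0.9053 kWh
laptop: 78.17 W × 1.4 h = 109 Wh = 0.1094 kWh
Total energy = 55 + 8.319 + 6.077 + 0.9053 + 0.1094 = 70.41 kWh
Cost = 70.41 kWh × €0.395 = €27.81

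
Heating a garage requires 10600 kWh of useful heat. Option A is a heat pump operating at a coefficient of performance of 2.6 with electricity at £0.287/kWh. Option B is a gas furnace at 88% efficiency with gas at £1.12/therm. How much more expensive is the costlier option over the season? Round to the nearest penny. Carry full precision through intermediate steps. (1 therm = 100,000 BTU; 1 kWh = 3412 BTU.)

Heat load = 10600 kWh × 3412 = 36,167,200 BTU
Gas: input = 36,167,200 / 0.88 = 41,099,091 BTU = 411 therm → 411 × £1.12 = £460.31
Heat pump: 36,167,200 BTU / 3412 = 10,600 kWh heat; / 2.6 = 4,077 kWh in → × £0.287 = £1,170.08
Difference = |£460.31 − £1,170.08| = £709.77

£709.77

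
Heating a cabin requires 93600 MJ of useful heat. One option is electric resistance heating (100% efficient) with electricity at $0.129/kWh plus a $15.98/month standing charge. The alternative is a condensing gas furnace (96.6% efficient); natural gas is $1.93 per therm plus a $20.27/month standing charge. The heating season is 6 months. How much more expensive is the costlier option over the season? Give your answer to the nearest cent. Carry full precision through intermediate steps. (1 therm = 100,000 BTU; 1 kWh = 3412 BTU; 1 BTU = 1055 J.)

Heat load = 93600 MJ = 93,600,000,000 J / 1055 = 88,720,379 BTU
Gas: input = 88,720,379 / 0.966 = 91,843,043 BTU = 918.4 therm → 918.4 × $1.93 = $1,772.57; + 6 × $20.27 standing = $1,894.19
Electric: 88,720,379 BTU / 3412 = 26,000 kWh → × $0.129 = $3,354.32; + 6 × $15.98 standing = $3,450.20
Difference = |$1,894.19 − $3,450.20| = $1,556.01

$1556.01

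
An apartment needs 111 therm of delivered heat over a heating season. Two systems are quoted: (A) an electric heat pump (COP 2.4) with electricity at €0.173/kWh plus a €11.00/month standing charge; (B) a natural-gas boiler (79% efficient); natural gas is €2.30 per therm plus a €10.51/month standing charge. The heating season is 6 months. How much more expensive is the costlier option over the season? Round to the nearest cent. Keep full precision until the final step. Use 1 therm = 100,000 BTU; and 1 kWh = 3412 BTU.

Heat load = 111 therm × 100,000 = 11,100,000 BTU
Gas: input = 11,100,000 / 0.79 = 14,050,633 BTU = 140.5 therm → 140.5 × €2.30 = €323.16; + 6 × €10.51 standing = €386.22
Heat pump: 11,100,000 BTU / 3412 = 3,253 kWh heat; / 2.4 = 1,356 kWh in → × €0.173 = €234.50; + 6 × €11.00 standing = €300.50
Difference = |€386.22 − €300.50| = €85.72

€85.72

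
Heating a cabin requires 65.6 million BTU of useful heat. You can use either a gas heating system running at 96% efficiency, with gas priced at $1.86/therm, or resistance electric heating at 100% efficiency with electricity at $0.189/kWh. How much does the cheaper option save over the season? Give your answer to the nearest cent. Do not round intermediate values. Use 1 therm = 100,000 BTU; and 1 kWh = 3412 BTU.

Heat load = 65.6 × 10⁶ BTU = 65,600,000 BTU
Gas: input = 65,600,000 / 0.96 = 68,333,333 BTU = 683.3 therm → 683.3 × $1.86 = $1,271.00
Electric: 65,600,000 BTU / 3412 = 19,230 kWh → × $0.189 = $3,633.76
Difference = |$1,271.00 − $3,633.76| = $2,362.76

$2362.76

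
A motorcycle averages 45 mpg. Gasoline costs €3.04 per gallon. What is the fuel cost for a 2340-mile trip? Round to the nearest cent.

€158.08

Fuel = 2340 mi / 45 mpg = 52 gal
Cost = 52 gal × €3.04/gal = €158.08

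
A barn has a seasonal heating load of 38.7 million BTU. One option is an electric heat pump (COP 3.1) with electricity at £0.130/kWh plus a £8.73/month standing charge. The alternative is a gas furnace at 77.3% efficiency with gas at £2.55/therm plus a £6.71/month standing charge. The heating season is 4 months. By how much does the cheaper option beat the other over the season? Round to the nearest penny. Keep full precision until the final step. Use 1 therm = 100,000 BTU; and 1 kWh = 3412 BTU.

£792.92

Heat load = 38.7 × 10⁶ BTU = 38,700,000 BTU
Gas: input = 38,700,000 / 0.773 = 50,064,683 BTU = 500.6 therm → 500.6 × £2.55 = £1,276.65; + 4 × £6.71 standing = £1,303.49
Heat pump: 38,700,000 BTU / 3412 = 11,340 kWh heat; / 3.1 = 3,659 kWh in → × £0.130 = £475.65; + 4 × £8.73 standing = £510.57
Difference = |£1,303.49 − £510.57| = £792.92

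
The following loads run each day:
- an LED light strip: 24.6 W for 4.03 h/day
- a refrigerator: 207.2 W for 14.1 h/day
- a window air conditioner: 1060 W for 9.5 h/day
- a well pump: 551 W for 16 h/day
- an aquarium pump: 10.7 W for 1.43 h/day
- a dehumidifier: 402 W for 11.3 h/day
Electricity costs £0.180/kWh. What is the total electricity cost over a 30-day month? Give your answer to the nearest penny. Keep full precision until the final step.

LED light strip: 24.6 W × 4.03 h × 30 d = 2,974 Wh = 2.974 kWh
refrigerator: 207.2 W × 14.1 h × 30 d = 87,646 Wh = 87.65 kWh
window air conditioner: 1060 W × 9.5 h × 30 d = 302,100 Wh = 302.1 kWh
well pump: 551 W × 16 h × 30 d = 264,480 Wh = 264.5 kWh
aquarium pump: 10.7 W × 1.43 h × 30 d = 459 Wh = 0.459 kWh
dehumidifier: 402 W × 11.3 h × 30 d = 136,278 Wh = 136.3 kWh
Total energy = 2.974 + 87.65 + 302.1 + 264.5 + 0.459 + 136.3 = 793.9 kWh
Cost = 793.9 kWh × £0.180 = £142.91

£142.91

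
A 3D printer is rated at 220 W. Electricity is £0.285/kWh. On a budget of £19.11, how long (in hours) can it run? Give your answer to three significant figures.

305 h

Energy budget = £19.11 / £0.285 per kWh = 67.05 kWh = 67,053 Wh
Runtime = 67,053 Wh / 220 W = 304.8 h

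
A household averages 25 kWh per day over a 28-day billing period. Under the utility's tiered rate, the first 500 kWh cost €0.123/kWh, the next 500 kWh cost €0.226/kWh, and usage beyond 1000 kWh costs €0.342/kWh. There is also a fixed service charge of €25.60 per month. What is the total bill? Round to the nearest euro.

Usage = 25 kWh/day × 28 days = 700 kWh
First 500 kWh × €0.123 = €61.50
Next 200 kWh × €0.226 = €45.20
Remaining tier: 0 kWh (not reached)
Energy charge = €106.70; + service €25.60 = €132.30 ≈ €132

€132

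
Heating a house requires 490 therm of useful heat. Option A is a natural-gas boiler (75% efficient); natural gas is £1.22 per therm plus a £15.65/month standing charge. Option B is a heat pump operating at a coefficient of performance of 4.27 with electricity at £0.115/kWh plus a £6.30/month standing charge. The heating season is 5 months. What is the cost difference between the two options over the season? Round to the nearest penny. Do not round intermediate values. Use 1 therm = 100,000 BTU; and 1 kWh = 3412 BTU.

Heat load = 490 therm × 100,000 = 49,000,000 BTU
Gas: input = 49,000,000 / 0.75 = 65,333,333 BTU = 653.3 therm → 653.3 × £1.22 = £797.07; + 5 × £15.65 standing = £875.32
Heat pump: 49,000,000 BTU / 3412 = 14,360 kWh heat; / 4.27 = 3,363 kWh in → × £0.115 = £386.77; + 5 × £6.30 standing = £418.27
Difference = |£875.32 − £418.27| = £457.04

£457.04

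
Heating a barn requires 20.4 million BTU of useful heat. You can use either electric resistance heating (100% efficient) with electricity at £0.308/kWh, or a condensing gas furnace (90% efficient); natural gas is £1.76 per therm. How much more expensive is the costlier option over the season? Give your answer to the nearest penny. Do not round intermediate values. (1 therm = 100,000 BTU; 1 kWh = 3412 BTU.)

£1442.57

Heat load = 20.4 × 10⁶ BTU = 20,400,000 BTU
Gas: input = 20,400,000 / 0.90 = 22,666,667 BTU = 226.7 therm → 226.7 × £1.76 = £398.93
Electric: 20,400,000 BTU / 3412 = 5,979 kWh → × £0.308 = £1,841.50
Difference = |£398.93 − £1,841.50| = £1,442.57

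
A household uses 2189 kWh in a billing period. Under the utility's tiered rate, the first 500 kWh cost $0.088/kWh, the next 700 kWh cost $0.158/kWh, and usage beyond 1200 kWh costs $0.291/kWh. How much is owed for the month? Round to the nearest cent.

$442.40

First 500 kWh × $0.088 = $44.00
Next 700 kWh × $0.158 = $110.60
Remaining 989 kWh × $0.291 = $287.80
Total = $442.40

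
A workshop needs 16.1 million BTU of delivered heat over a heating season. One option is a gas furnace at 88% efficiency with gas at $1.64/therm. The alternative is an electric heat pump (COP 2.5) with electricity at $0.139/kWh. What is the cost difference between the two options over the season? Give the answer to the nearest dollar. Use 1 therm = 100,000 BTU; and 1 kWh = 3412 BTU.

$38

Heat load = 16.1 × 10⁶ BTU = 16,100,000 BTU
Gas: input = 16,100,000 / 0.88 = 18,295,455 BTU = 183 therm → 183 × $1.64 = $300.05
Heat pump: 16,100,000 BTU / 3412 = 4,719 kWh heat; / 2.5 = 1,887 kWh in → × $0.139 = $262.36
Difference = |$300.05 − $262.36| = $37.69 ≈ $38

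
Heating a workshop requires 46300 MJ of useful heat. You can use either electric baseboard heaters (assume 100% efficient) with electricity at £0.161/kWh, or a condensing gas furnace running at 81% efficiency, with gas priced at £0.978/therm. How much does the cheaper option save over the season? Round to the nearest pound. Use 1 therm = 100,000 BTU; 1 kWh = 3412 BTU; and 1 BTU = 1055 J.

£1541

Heat load = 46300 MJ = 46,300,000,000 J / 1055 = 43,886,256 BTU
Gas: input = 43,886,256 / 0.81 = 54,180,563 BTU = 541.8 therm → 541.8 × £0.978 = £529.89
Electric: 43,886,256 BTU / 3412 = 12,860 kWh → × £0.161 = £2,070.83
Difference = |£529.89 − £2,070.83| = £1,540.95 ≈ £1541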